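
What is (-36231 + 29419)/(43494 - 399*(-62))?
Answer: -1703/17058 ≈ -0.099836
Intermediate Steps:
(-36231 + 29419)/(43494 - 399*(-62)) = -6812/(43494 + 24738) = -6812/68232 = -6812*1/68232 = -1703/17058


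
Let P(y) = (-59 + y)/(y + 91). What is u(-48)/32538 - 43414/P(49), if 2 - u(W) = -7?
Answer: 6592155419/10846 ≈ 6.0780e+5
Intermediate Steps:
u(W) = 9 (u(W) = 2 - 1*(-7) = 2 + 7 = 9)
P(y) = (-59 + y)/(91 + y)
u(-48)/32538 - 43414/P(49) = 9/32538 - 43414*(91 + 49)/(-59 + 49) = 9*(1/32538) - 43414/(-10/140) = 3/10846 - 43414/((1/140)*(-10)) = 3/10846 - 43414/(-1/14) = 3/10846 - 43414*(-14) = 3/10846 + 607796 = 6592155419/10846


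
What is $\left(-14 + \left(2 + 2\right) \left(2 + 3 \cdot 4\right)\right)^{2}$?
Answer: $1764$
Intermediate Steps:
$\left(-14 + \left(2 + 2\right) \left(2 + 3 \cdot 4\right)\right)^{2} = \left(-14 + 4 \left(2 + 12\right)\right)^{2} = \left(-14 + 4 \cdot 14\right)^{2} = \left(-14 + 56\right)^{2} = 42^{2} = 1764$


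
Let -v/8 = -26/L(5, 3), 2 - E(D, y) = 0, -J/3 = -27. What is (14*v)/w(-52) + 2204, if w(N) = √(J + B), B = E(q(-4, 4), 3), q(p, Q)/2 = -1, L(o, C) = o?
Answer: 2204 + 2912*√83/415 ≈ 2267.9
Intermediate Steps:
J = 81 (J = -3*(-27) = 81)
q(p, Q) = -2 (q(p, Q) = 2*(-1) = -2)
E(D, y) = 2 (E(D, y) = 2 - 1*0 = 2 + 0 = 2)
B = 2
w(N) = √83 (w(N) = √(81 + 2) = √83)
v = 208/5 (v = -(-208)/5 = -8*(-26/5) = 208/5 ≈ 41.600)
(14*v)/w(-52) + 2204 = (14*(208/5))/(√83) + 2204 = 2912*(√83/83)/5 + 2204 = 2912*√83/415 + 2204 = 2204 + 2912*√83/415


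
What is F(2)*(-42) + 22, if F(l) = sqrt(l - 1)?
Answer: -20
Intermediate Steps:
F(l) = sqrt(-1 + l)
F(2)*(-42) + 22 = sqrt(-1 + 2)*(-42) + 22 = sqrt(1)*(-42) + 22 = 1*(-42) + 22 = -42 + 22 = -20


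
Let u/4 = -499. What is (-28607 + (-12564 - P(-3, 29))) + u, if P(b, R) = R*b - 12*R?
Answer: -42732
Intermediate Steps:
u = -1996 (u = 4*(-499) = -1996)
P(b, R) = -12*R + R*b
(-28607 + (-12564 - P(-3, 29))) + u = (-28607 + (-12564 - 29*(-12 - 3))) - 1996 = (-28607 + (-12564 - 29*(-15))) - 1996 = (-28607 + (-12564 - 1*(-435))) - 1996 = (-28607 + (-12564 + 435)) - 1996 = (-28607 - 12129) - 1996 = -40736 - 1996 = -42732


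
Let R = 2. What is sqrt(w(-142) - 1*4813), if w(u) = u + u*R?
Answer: 13*I*sqrt(31) ≈ 72.381*I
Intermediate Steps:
w(u) = 3*u (w(u) = u + u*2 = u + 2*u = 3*u)
sqrt(w(-142) - 1*4813) = sqrt(3*(-142) - 1*4813) = sqrt(-426 - 4813) = sqrt(-5239) = 13*I*sqrt(31)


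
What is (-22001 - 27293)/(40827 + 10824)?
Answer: -49294/51651 ≈ -0.95437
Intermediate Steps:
(-22001 - 27293)/(40827 + 10824) = -49294/51651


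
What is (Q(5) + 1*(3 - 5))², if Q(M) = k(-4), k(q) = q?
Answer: 36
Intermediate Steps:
Q(M) = -4
(Q(5) + 1*(3 - 5))² = (-4 + 1*(3 - 5))² = (-4 + 1*(-2))² = (-4 - 2)² = (-6)² = 36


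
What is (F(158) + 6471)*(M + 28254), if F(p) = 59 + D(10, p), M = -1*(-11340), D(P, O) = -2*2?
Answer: 258390444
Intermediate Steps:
D(P, O) = -4
M = 11340
F(p) = 55 (F(p) = 59 - 4 = 55)
(F(158) + 6471)*(M + 28254) = (55 + 6471)*(11340 + 28254) = 6526*39594 = 258390444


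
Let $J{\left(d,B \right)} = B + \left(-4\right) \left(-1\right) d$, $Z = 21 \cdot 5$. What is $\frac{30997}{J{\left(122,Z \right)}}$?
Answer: $\frac{30997}{593} \approx 52.271$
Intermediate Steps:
$Z = 105$
$J{\left(d,B \right)} = B + 4 d$
$\frac{30997}{J{\left(122,Z \right)}} = \frac{30997}{105 + 4 \cdot 122} = \frac{30997}{105 + 488} = \frac{30997}{593}$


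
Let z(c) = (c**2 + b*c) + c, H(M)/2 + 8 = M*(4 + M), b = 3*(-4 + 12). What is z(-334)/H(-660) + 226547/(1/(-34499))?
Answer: -3383799113639653/432952 ≈ -7.8156e+9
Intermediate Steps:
b = 24 (b = 3*8 = 24)
H(M) = -16 + 2*M*(4 + M) (H(M) = -16 + 2*(M*(4 + M)) = -16 + 2*M*(4 + M))
z(c) = c**2 + 25*c (z(c) = (c**2 + 24*c) + c = c**2 + 25*c)
z(-334)/H(-660) + 226547/(1/(-34499)) = (-334*(25 - 334))/(-16 + 2*(-660)**2 + 8*(-660)) + 226547/(1/(-34499)) = (-334*(-309))/(-16 + 2*435600 - 5280) + 226547/(-1/34499) = 103206/(-16 + 871200 - 5280) + 226547*(-34499) = 103206/865904 - 7815644953 = 103206*(1/865904) - 7815644953 = 51603/432952 - 7815644953 = -3383799113639653/432952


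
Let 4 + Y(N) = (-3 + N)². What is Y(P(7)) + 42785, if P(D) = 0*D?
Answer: 42790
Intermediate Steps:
P(D) = 0
Y(N) = -4 + (-3 + N)²
Y(P(7)) + 42785 = (-4 + (-3 + 0)²) + 42785 = (-4 + (-3)²) + 42785 = (-4 + 9) + 42785 = 5 + 42785 = 42790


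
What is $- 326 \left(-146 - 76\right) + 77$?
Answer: $72449$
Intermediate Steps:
$- 326 \left(-146 - 76\right) + 77 = \left(-326\right) \left(-222\right) + 77 = 72372 + 77 = 72449$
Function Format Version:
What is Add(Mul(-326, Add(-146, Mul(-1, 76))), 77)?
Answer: 72449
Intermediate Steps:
Add(Mul(-326, Add(-146, Mul(-1, 76))), 77) = Add(Mul(-326, Add(-146, -76)), 77) = Add(Mul(-326, -222), 77) = Add(72372, 77) = 72449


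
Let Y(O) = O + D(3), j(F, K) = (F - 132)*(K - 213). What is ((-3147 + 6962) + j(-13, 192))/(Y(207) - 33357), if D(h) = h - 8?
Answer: -1372/6631 ≈ -0.20691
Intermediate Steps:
D(h) = -8 + h
j(F, K) = (-213 + K)*(-132 + F) (j(F, K) = (-132 + F)*(-213 + K) = (-213 + K)*(-132 + F))
Y(O) = -5 + O (Y(O) = O + (-8 + 3) = O - 5 = -5 + O)
((-3147 + 6962) + j(-13, 192))/(Y(207) - 33357) = ((-3147 + 6962) + (28116 - 213*(-13) - 132*192 - 13*192))/((-5 + 207) - 33357) = (3815 + (28116 + 2769 - 25344 - 2496))/(202 - 33357) = (3815 + 3045)/(-33155) = 6860*(-1/33155) = -1372/6631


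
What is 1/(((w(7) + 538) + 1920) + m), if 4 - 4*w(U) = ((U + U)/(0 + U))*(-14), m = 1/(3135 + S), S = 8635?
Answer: 11770/29024821 ≈ 0.00040552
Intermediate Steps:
m = 1/11770 (m = 1/(3135 + 8635) = 1/11770 ≈ 8.4962e-5)
w(U) = 8 (w(U) = 1 - (U + U)/(0 + U)*(-14)/4 = 1 - (2*U)/U*(-14)/4 = 1 - (-14)/2 = 1 - ¼*(-28) = 1 + 7 = 8)
1/(((w(7) + 538) + 1920) + m) = 1/(((8 + 538) + 1920) + 1/11770) = 1/((546 + 1920) + 1/11770) = 1/(2466 + 1/11770) = 1/(29024821/11770) = 11770/29024821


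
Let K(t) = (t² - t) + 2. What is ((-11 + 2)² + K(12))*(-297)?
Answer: -63855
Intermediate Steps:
K(t) = 2 + t² - t
((-11 + 2)² + K(12))*(-297) = ((-11 + 2)² + (2 + 12² - 1*12))*(-297) = ((-9)² + (2 + 144 - 12))*(-297) = (81 + 134)*(-297) = 215*(-297) = -63855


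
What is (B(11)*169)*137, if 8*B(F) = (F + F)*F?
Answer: 2801513/4 ≈ 7.0038e+5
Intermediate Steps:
B(F) = F²/4 (B(F) = ((F + F)*F)/8 = ((2*F)*F)/8 = (2*F²)/8 = F²/4)
(B(11)*169)*137 = (((¼)*11²)*169)*137 = (((¼)*121)*169)*137 = ((121/4)*169)*137 = (20449/4)*137 = 2801513/4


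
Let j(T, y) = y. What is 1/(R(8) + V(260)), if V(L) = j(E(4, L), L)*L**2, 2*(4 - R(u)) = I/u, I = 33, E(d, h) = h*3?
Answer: 16/281216031 ≈ 5.6896e-8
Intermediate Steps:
E(d, h) = 3*h
R(u) = 4 - 33/(2*u)
V(L) = L**3 (V(L) = L*L**2 = L**3)
1/(R(8) + V(260)) = 1/((4 - 33/2/8) + 260**3) = 1/((4 - 33/2*1/8) + 17576000) = 1/((4 - 33/16) + 17576000) = 1/(31/16 + 17576000) = 1/(281216031/16) = 16/281216031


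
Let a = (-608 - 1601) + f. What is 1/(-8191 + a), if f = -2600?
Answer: -1/13000 ≈ -7.6923e-5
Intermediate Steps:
a = -4809 (a = (-608 - 1601) - 2600 = -2209 - 2600 = -4809)
1/(-8191 + a) = 1/(-8191 - 4809) = 1/(-13000) = -1/13000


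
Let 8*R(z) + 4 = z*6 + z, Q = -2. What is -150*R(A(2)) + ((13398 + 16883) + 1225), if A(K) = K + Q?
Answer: 31581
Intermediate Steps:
A(K) = -2 + K (A(K) = K - 2 = -2 + K)
R(z) = -½ + 7*z/8 (R(z) = -½ + (z*6 + z)/8 = -½ + (6*z + z)/8 = -½ + (7*z)/8 = -½ + 7*z/8)
-150*R(A(2)) + ((13398 + 16883) + 1225) = -150*(-½ + 7*(-2 + 2)/8) + ((13398 + 16883) + 1225) = -150*(-½ + (7/8)*0) + (30281 + 1225) = -150*(-½ + 0) + 31506 = -150*(-½) + 31506 = 75 + 31506 = 31581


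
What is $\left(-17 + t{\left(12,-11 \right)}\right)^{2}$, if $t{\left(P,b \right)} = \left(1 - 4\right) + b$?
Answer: $961$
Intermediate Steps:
$t{\left(P,b \right)} = -3 + b$
$\left(-17 + t{\left(12,-11 \right)}\right)^{2} = \left(-17 - 14\right)^{2} = \left(-31\right)^{2} = 961$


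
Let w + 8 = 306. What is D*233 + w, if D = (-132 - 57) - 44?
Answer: -53991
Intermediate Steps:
w = 298 (w = -8 + 306 = 298)
D = -233 (D = -189 - 44 = -233)
D*233 + w = -233*233 + 298 = -54289 + 298 = -53991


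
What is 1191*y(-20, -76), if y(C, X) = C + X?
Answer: -114336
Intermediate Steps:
1191*y(-20, -76) = 1191*(-20 - 76) = 1191*(-96) = -114336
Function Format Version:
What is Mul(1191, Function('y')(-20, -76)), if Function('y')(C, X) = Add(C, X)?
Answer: -114336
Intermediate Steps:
Mul(1191, Function('y')(-20, -76)) = Mul(1191, Add(-20, -76)) = Mul(1191, -96) = -114336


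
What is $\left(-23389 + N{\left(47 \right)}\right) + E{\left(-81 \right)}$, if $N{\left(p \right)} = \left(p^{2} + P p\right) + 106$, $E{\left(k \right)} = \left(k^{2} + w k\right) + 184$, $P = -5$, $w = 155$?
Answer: $-27119$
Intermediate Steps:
$E{\left(k \right)} = 184 + k^{2} + 155 k$ ($E{\left(k \right)} = \left(k^{2} + 155 k\right) + 184 = 184 + k^{2} + 155 k$)
$N{\left(p \right)} = 106 + p^{2} - 5 p$ ($N{\left(p \right)} = \left(p^{2} - 5 p\right) + 106 = 106 + p^{2} - 5 p$)
$\left(-23389 + N{\left(47 \right)}\right) + E{\left(-81 \right)} = \left(-23389 + \left(106 + 47^{2} - 235\right)\right) + \left(184 + \left(-81\right)^{2} + 155 \left(-81\right)\right) = \left(-23389 + \left(106 + 2209 - 235\right)\right) + \left(184 + 6561 - 12555\right) = \left(-23389 + 2080\right) - 5810 = -21309 - 5810 = -27119$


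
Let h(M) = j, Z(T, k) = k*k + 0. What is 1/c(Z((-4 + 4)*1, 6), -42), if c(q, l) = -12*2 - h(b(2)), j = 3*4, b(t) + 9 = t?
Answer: -1/36 ≈ -0.027778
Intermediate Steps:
b(t) = -9 + t
Z(T, k) = k² (Z(T, k) = k² + 0 = k²)
j = 12
h(M) = 12
c(q, l) = -36 (c(q, l) = -12*2 - 1*12 = -24 - 12 = -36)
1/c(Z((-4 + 4)*1, 6), -42) = 1/(-36) = -1/36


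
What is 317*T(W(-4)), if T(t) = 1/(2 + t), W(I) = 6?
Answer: 317/8 ≈ 39.625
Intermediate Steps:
317*T(W(-4)) = 317/(2 + 6) = 317/8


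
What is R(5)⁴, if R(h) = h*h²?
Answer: 244140625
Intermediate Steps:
R(h) = h³
R(5)⁴ = (5³)⁴ = 125⁴ = 244140625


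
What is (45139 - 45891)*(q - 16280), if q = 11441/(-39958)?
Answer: 244598408056/19979 ≈ 1.2243e+7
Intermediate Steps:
q = -11441/39958 (q = 11441*(-1/39958) = -11441/39958 ≈ -0.28633)
(45139 - 45891)*(q - 16280) = (45139 - 45891)*(-11441/39958 - 16280) = -752*(-650527681/39958) = 244598408056/19979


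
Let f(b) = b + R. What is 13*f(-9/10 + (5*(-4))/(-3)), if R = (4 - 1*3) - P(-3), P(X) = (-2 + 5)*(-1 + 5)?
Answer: -2041/30 ≈ -68.033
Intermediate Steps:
P(X) = 12 (P(X) = 3*4 = 12)
R = -11 (R = (4 - 1*3) - 1*12 = (4 - 3) - 12 = 1 - 12 = -11)
f(b) = -11 + b (f(b) = b - 11 = -11 + b)
13*f(-9/10 + (5*(-4))/(-3)) = 13*(-11 + (-9/10 + (5*(-4))/(-3))) = 13*(-11 + (-9*⅒ - 20*(-⅓))) = 13*(-11 + (-9/10 + 20/3)) = 13*(-11 + 173/30) = 13*(-157/30) = -2041/30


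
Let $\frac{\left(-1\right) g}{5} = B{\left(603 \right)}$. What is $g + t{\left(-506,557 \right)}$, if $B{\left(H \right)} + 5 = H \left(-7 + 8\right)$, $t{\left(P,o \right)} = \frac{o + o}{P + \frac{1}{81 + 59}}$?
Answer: $- \frac{211964570}{70839} \approx -2992.2$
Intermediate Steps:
$t{\left(P,o \right)} = \frac{2 o}{\frac{1}{140} + P}$ ($t{\left(P,o \right)} = \frac{2 o}{P + \frac{1}{140}} = \frac{2 o}{\frac{1}{140} + P}$)
$B{\left(H \right)} = -5 + H$ ($B{\left(H \right)} = -5 + H \left(-7 + 8\right) = -5 + H 1 = -5 + H$)
$g = -2990$ ($g = - 5 \left(-5 + 603\right) = \left(-5\right) 598 = -2990$)
$g + t{\left(-506,557 \right)} = -2990 + 280 \cdot 557 \frac{1}{1 + 140 \left(-506\right)} = -2990 + 280 \cdot 557 \frac{1}{1 - 70840} = -2990 + 280 \cdot 557 \frac{1}{-70839} = -2990 + 280 \cdot 557 \left(- \frac{1}{70839}\right) = -2990 - \frac{155960}{70839} = - \frac{211964570}{70839}$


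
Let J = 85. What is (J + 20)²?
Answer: 11025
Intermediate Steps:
(J + 20)² = (85 + 20)² = 105² = 11025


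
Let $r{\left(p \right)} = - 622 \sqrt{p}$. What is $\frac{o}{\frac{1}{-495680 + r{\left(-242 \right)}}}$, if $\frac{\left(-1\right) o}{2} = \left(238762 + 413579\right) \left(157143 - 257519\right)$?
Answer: $-64913638370933760 - 896019838875744 i \sqrt{2} \approx -6.4914 \cdot 10^{16} - 1.2672 \cdot 10^{15} i$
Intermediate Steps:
$o = 130958760432$ ($o = - 2 \left(238762 + 413579\right) \left(157143 - 257519\right) = - 2 \cdot 652341 \left(-100376\right) = \left(-2\right) \left(-65479380216\right) = 130958760432$)
$\frac{o}{\frac{1}{-495680 + r{\left(-242 \right)}}} = \frac{130958760432}{\frac{1}{-495680 - 622 \sqrt{-242}}} = \frac{130958760432}{\frac{1}{-495680 - 622 \cdot 11 i \sqrt{2}}} = \frac{130958760432}{\frac{1}{-495680 - 6842 i \sqrt{2}}} = 130958760432 \left(-495680 - 6842 i \sqrt{2}\right) = -64913638370933760 - 896019838875744 i \sqrt{2}$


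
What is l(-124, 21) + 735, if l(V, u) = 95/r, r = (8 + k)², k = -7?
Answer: 830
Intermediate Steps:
r = 1 (r = (8 - 7)² = 1² = 1)
l(V, u) = 95 (l(V, u) = 95/1 = 95*1 = 95)
l(-124, 21) + 735 = 95 + 735 = 830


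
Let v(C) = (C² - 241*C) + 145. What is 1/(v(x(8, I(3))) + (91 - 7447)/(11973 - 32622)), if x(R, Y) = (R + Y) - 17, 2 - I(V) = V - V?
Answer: 6883/12949375 ≈ 0.00053153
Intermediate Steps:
I(V) = 2 (I(V) = 2 - (V - V) = 2 - 1*0 = 2 + 0 = 2)
x(R, Y) = -17 + R + Y
v(C) = 145 + C² - 241*C
1/(v(x(8, I(3))) + (91 - 7447)/(11973 - 32622)) = 1/((145 + (-17 + 8 + 2)² - 241*(-17 + 8 + 2)) + (91 - 7447)/(11973 - 32622)) = 1/((145 + (-7)² - 241*(-7)) - 7356/(-20649)) = 1/((145 + 49 + 1687) - 7356*(-1/20649)) = 1/(1881 + 2452/6883) = 1/(12949375/6883) = 6883/12949375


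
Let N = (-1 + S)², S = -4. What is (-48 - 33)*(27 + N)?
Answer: -4212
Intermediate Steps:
N = 25 (N = (-1 - 4)² = (-5)² = 25)
(-48 - 33)*(27 + N) = (-48 - 33)*(27 + 25) = -81*52 = -4212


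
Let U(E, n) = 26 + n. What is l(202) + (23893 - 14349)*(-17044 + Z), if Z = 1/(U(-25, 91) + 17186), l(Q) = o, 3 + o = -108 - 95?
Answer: -2814646851482/17303 ≈ -1.6267e+8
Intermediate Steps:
o = -206 (o = -3 + (-108 - 95) = -3 - 203 = -206)
l(Q) = -206
Z = 1/17303 (Z = 1/((26 + 91) + 17186) = 1/(117 + 17186) = 1/17303 ≈ 5.7793e-5)
l(202) + (23893 - 14349)*(-17044 + Z) = -206 + (23893 - 14349)*(-17044 + 1/17303) = -206 + 9544*(-294912331/17303) = -206 - 2814643287064/17303 = -2814646851482/17303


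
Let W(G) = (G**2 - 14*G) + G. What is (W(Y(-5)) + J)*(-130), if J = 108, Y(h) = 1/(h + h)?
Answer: -142103/10 ≈ -14210.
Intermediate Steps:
Y(h) = 1/(2*h)
W(G) = G**2 - 13*G
(W(Y(-5)) + J)*(-130) = (((1/2)/(-5))*(-13 + (1/2)/(-5)) + 108)*(-130) = (((1/2)*(-1/5))*(-13 + (1/2)*(-1/5)) + 108)*(-130) = (-(-13 - 1/10)/10 + 108)*(-130) = (-1/10*(-131/10) + 108)*(-130) = (131/100 + 108)*(-130) = (10931/100)*(-130) = -142103/10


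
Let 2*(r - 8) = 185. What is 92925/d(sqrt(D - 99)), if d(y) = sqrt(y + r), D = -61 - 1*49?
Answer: 92925*sqrt(2)/sqrt(201 + 2*I*sqrt(209)) ≈ 9198.5 - 658.21*I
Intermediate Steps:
D = -110 (D = -61 - 49 = -110)
r = 201/2 (r = 8 + (1/2)*185 = 8 + 185/2 = 201/2 ≈ 100.50)
d(y) = sqrt(201/2 + y) (d(y) = sqrt(y + 201/2) = sqrt(201/2 + y))
92925/d(sqrt(D - 99)) = 92925/((sqrt(402 + 4*sqrt(-110 - 99))/2)) = 92925/((sqrt(402 + 4*sqrt(-209))/2)) = 92925/((sqrt(402 + 4*(I*sqrt(209)))/2)) = 92925/((sqrt(402 + 4*I*sqrt(209))/2)) = 92925*(2/sqrt(402 + 4*I*sqrt(209))) = 185850/sqrt(402 + 4*I*sqrt(209))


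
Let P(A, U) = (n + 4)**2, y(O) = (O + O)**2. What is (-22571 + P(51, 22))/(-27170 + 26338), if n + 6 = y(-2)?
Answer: 22375/832 ≈ 26.893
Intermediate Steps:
y(O) = 4*O**2 (y(O) = (2*O)**2 = 4*O**2)
n = 10 (n = -6 + 4*(-2)**2 = -6 + 4*4 = -6 + 16 = 10)
P(A, U) = 196 (P(A, U) = (10 + 4)**2 = 14**2 = 196)
(-22571 + P(51, 22))/(-27170 + 26338) = (-22571 + 196)/(-27170 + 26338) = -22375/(-832) = -22375*(-1/832) = 22375/832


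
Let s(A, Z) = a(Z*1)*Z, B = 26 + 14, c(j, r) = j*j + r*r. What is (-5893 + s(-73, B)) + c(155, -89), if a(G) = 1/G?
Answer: 26054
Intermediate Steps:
c(j, r) = j² + r²
B = 40
s(A, Z) = 1 (s(A, Z) = Z/((Z*1)) = Z/Z = 1)
(-5893 + s(-73, B)) + c(155, -89) = (-5893 + 1) + (155² + (-89)²) = -5892 + (24025 + 7921) = -5892 + 31946 = 26054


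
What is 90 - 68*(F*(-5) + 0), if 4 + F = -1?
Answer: -1610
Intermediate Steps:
F = -5 (F = -4 - 1 = -5)
90 - 68*(F*(-5) + 0) = 90 - 68*(-5*(-5) + 0) = 90 - 68*(25 + 0) = 90 - 68*25 = 90 - 1700 = -1610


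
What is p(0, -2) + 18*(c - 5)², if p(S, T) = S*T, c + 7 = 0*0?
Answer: 2592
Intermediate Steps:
c = -7 (c = -7 + 0*0 = -7 + 0 = -7)
p(0, -2) + 18*(c - 5)² = 0*(-2) + 18*(-7 - 5)² = 0 + 18*(-12)² = 0 + 18*144 = 0 + 2592 = 2592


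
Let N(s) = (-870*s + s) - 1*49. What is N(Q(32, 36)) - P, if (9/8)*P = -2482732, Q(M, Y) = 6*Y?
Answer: 18172079/9 ≈ 2.0191e+6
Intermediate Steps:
P = -19861856/9 (P = (8/9)*(-2482732) = -19861856/9 ≈ -2.2069e+6)
N(s) = -49 - 869*s (N(s) = -869*s - 49 = -49 - 869*s)
N(Q(32, 36)) - P = (-49 - 5214*36) - 1*(-19861856/9) = (-49 - 869*216) + 19861856/9 = (-49 - 187704) + 19861856/9 = -187753 + 19861856/9 = 18172079/9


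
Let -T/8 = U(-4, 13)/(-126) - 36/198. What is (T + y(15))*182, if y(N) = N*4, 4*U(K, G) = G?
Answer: 1111006/99 ≈ 11222.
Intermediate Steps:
U(K, G) = G/4
y(N) = 4*N
T = 1151/693 (T = -8*(((¼)*13)/(-126) - 36/198) = -8*((13/4)*(-1/126) - 36*1/198) = -8*(-13/504 - 2/11) = -8*(-1151/5544) = 1151/693 ≈ 1.6609)
(T + y(15))*182 = (1151/693 + 4*15)*182 = (1151/693 + 60)*182 = (42731/693)*182 = 1111006/99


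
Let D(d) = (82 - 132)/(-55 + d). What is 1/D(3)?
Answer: 26/25 ≈ 1.0400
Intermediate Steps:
D(d) = -50/(-55 + d)
1/D(3) = 1/(-50/(-55 + 3)) = 1/(-50/(-52)) = 1/(-50*(-1/52)) = 1/(25/26) = 26/25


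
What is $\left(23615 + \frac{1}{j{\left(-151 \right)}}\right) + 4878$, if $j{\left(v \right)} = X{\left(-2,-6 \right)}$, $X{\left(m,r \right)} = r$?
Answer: $\frac{170957}{6} \approx 28493.0$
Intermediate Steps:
$j{\left(v \right)} = -6$
$\left(23615 + \frac{1}{j{\left(-151 \right)}}\right) + 4878 = \left(23615 + \frac{1}{-6}\right) + 4878 = \left(23615 - \frac{1}{6}\right) + 4878 = \frac{141689}{6} + 4878 = \frac{170957}{6}$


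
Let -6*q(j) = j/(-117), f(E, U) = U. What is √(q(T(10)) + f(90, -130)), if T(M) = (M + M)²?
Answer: I*√1771770/117 ≈ 11.377*I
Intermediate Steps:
T(M) = 4*M² (T(M) = (2*M)² = 4*M²)
q(j) = j/702 (q(j) = -j/(6*(-117)) = -j*(-1)/(6*117) = -(-1)*j/702 = j/702)
√(q(T(10)) + f(90, -130)) = √((4*10²)/702 - 130) = √((4*100)/702 - 130) = √((1/702)*400 - 130) = √(200/351 - 130) = √(-45430/351) = I*√1771770/117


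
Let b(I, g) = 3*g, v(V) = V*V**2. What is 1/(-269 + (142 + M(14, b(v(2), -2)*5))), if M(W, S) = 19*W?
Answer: 1/139 ≈ 0.0071942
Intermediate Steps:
v(V) = V**3
1/(-269 + (142 + M(14, b(v(2), -2)*5))) = 1/(-269 + (142 + 19*14)) = 1/(-269 + (142 + 266)) = 1/(-269 + 408) = 1/139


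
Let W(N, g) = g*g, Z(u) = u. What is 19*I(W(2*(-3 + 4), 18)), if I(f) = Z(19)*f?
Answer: 116964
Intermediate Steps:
W(N, g) = g²
I(f) = 19*f
19*I(W(2*(-3 + 4), 18)) = 19*(19*18²) = 19*(19*324) = 19*6156 = 116964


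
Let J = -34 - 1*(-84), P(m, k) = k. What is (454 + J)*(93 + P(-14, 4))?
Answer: 48888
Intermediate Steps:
J = 50 (J = -34 + 84 = 50)
(454 + J)*(93 + P(-14, 4)) = (454 + 50)*(93 + 4) = 504*97 = 48888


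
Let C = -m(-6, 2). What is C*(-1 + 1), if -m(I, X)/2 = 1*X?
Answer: 0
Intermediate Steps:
m(I, X) = -2*X
C = 4 (C = -(-2)*2 = -1*(-4) = 4)
C*(-1 + 1) = 4*(-1 + 1) = 4*0 = 0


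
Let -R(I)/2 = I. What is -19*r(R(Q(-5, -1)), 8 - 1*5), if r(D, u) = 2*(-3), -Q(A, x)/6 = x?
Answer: 114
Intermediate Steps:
Q(A, x) = -6*x
R(I) = -2*I
r(D, u) = -6
-19*r(R(Q(-5, -1)), 8 - 1*5) = -19*(-6) = 114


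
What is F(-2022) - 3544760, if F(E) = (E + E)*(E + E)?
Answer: 12809176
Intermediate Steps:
F(E) = 4*E² (F(E) = (2*E)*(2*E) = 4*E²)
F(-2022) - 3544760 = 4*(-2022)² - 3544760 = 4*4088484 - 3544760 = 16353936 - 3544760 = 12809176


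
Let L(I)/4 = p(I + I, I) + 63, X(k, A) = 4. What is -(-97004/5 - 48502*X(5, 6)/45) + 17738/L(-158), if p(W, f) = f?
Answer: 40467851/1710 ≈ 23665.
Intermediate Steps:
L(I) = 252 + 4*I (L(I) = 4*(I + 63) = 4*(63 + I) = 252 + 4*I)
-(-97004/5 - 48502*X(5, 6)/45) + 17738/L(-158) = -48502/((3*(-15))/(4 + 18)) + 17738/(252 + 4*(-158)) = -48502/((-45/22)) + 17738/(252 - 632) = -48502/((-45*1/22)) + 17738/(-380) = -48502/(-45/22) + 17738*(-1/380) = -48502*(-22/45) - 8869/190 = 1067044/45 - 8869/190 = 40467851/1710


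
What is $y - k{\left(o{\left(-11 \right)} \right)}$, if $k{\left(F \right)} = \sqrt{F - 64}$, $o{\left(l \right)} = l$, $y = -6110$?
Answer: $-6110 - 5 i \sqrt{3} \approx -6110.0 - 8.6602 i$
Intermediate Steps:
$k{\left(F \right)} = \sqrt{-64 + F}$
$y - k{\left(o{\left(-11 \right)} \right)} = -6110 - \sqrt{-64 - 11} = -6110 - \sqrt{-75} = -6110 - 5 i \sqrt{3}$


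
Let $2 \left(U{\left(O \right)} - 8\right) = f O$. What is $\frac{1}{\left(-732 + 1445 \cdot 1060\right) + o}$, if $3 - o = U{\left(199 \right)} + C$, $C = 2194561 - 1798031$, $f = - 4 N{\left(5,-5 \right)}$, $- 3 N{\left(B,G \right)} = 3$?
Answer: $\frac{1}{1134035} \approx 8.8181 \cdot 10^{-7}$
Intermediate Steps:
$N{\left(B,G \right)} = -1$ ($N{\left(B,G \right)} = \left(- \frac{1}{3}\right) 3 = -1$)
$f = 4$ ($f = \left(-4\right) \left(-1\right) = 4$)
$U{\left(O \right)} = 8 + 2 O$ ($U{\left(O \right)} = 8 + \frac{4 O}{2} = 8 + 2 O$)
$C = 396530$ ($C = 2194561 - 1798031 = 396530$)
$o = -396933$ ($o = 3 - \left(\left(8 + 2 \cdot 199\right) + 396530\right) = 3 - \left(\left(8 + 398\right) + 396530\right) = 3 - \left(406 + 396530\right) = 3 - 396936 = -396933$)
$\frac{1}{\left(-732 + 1445 \cdot 1060\right) + o} = \frac{1}{\left(-732 + 1445 \cdot 1060\right) - 396933} = \frac{1}{\left(-732 + 1531700\right) - 396933} = \frac{1}{1530968 - 396933} = \frac{1}{1134035}$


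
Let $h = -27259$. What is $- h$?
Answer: $27259$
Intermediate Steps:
$- h = \left(-1\right) \left(-27259\right) = 27259$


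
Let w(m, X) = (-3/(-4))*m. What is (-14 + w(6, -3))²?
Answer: 361/4 ≈ 90.250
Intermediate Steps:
w(m, X) = 3*m/4 (w(m, X) = (-3*(-¼))*m = 3*m/4)
(-14 + w(6, -3))² = (-14 + (¾)*6)² = (-14 + 9/2)² = (-19/2)² = 361/4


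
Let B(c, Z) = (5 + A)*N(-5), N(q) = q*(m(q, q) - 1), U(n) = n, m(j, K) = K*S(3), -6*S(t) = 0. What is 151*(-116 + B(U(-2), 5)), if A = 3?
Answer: -11476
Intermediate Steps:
S(t) = 0 (S(t) = -⅙*0 = 0)
m(j, K) = 0 (m(j, K) = K*0 = 0)
N(q) = -q (N(q) = q*(0 - 1) = q*(-1) = -q)
B(c, Z) = 40 (B(c, Z) = (5 + 3)*(-1*(-5)) = 8*5 = 40)
151*(-116 + B(U(-2), 5)) = 151*(-116 + 40) = 151*(-76) = -11476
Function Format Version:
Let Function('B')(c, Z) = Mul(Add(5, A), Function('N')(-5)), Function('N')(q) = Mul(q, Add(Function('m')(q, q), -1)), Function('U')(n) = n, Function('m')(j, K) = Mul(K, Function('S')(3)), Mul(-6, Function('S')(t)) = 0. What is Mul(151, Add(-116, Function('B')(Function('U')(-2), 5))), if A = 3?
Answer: -11476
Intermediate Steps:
Function('S')(t) = 0 (Function('S')(t) = Mul(Rational(-1, 6), 0) = 0)
Function('m')(j, K) = 0 (Function('m')(j, K) = Mul(K, 0) = 0)
Function('N')(q) = Mul(-1, q) (Function('N')(q) = Mul(q, Add(0, -1)) = Mul(q, -1) = Mul(-1, q))
Function('B')(c, Z) = 40 (Function('B')(c, Z) = Mul(Add(5, 3), Mul(-1, -5)) = Mul(8, 5) = 40)
Mul(151, Add(-116, Function('B')(Function('U')(-2), 5))) = Mul(151, Add(-116, 40)) = Mul(151, -76) = -11476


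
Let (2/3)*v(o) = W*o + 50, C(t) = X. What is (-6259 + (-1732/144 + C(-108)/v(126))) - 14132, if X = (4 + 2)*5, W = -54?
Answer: -2480437253/121572 ≈ -20403.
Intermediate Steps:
X = 30 (X = 6*5 = 30)
C(t) = 30
v(o) = 75 - 81*o (v(o) = 3*(-54*o + 50)/2 = 3*(50 - 54*o)/2 = 75 - 81*o)
(-6259 + (-1732/144 + C(-108)/v(126))) - 14132 = (-6259 + (-1732/144 + 30/(75 - 81*126))) - 14132 = (-6259 + (-1732*1/144 + 30/(75 - 10206))) - 14132 = (-6259 + (-433/36 + 30/(-10131))) - 14132 = (-6259 + (-433/36 + 30*(-1/10131))) - 14132 = (-6259 + (-433/36 - 10/3377)) - 14132 = (-6259 - 1462601/121572) - 14132 = -762381749/121572 - 14132 = -2480437253/121572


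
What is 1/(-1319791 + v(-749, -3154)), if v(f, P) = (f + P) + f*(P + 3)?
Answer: 1/1036405 ≈ 9.6487e-7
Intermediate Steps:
v(f, P) = P + f + f*(3 + P) (v(f, P) = (P + f) + f*(3 + P) = P + f + f*(3 + P))
1/(-1319791 + v(-749, -3154)) = 1/(-1319791 + (-3154 + 4*(-749) - 3154*(-749))) = 1/(-1319791 + (-3154 - 2996 + 2362346)) = 1/(-1319791 + 2356196) = 1/1036405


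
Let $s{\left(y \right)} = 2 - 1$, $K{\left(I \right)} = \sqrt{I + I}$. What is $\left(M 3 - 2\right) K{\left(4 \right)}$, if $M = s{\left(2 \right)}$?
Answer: $2 \sqrt{2} \approx 2.8284$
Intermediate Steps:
$K{\left(I \right)} = \sqrt{2} \sqrt{I}$ ($K{\left(I \right)} = \sqrt{2 I} = \sqrt{2} \sqrt{I}$)
$s{\left(y \right)} = 1$ ($s{\left(y \right)} = 2 - 1 = 1$)
$M = 1$
$\left(M 3 - 2\right) K{\left(4 \right)} = \left(1 \cdot 3 - 2\right) \sqrt{2} \sqrt{4} = \left(3 - 2\right) \sqrt{2} \cdot 2 = 1 \cdot 2 \sqrt{2} = 2 \sqrt{2}$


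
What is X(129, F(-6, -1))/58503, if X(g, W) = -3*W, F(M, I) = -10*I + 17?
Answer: -27/19501 ≈ -0.0013845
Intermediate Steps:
F(M, I) = 17 - 10*I
X(129, F(-6, -1))/58503 = -3*(17 - 10*(-1))/58503 = -3*(17 + 10)*(1/58503) = -3*27*(1/58503) = -81*1/58503 = -27/19501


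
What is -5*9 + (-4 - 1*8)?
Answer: -57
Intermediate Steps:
-5*9 + (-4 - 1*8) = -45 + (-4 - 8) = -45 - 12 = -57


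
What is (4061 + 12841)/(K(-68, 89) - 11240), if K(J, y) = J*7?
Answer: -8451/5858 ≈ -1.4426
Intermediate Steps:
K(J, y) = 7*J
(4061 + 12841)/(K(-68, 89) - 11240) = (4061 + 12841)/(7*(-68) - 11240) = 16902/(-476 - 11240) = 16902/(-11716) = 16902*(-1/11716) = -8451/5858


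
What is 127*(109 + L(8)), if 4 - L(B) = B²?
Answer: 6223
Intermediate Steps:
L(B) = 4 - B²
127*(109 + L(8)) = 127*(109 + (4 - 1*8²)) = 127*(109 + (4 - 1*64)) = 127*(109 + (4 - 64)) = 127*(109 - 60) = 127*49 = 6223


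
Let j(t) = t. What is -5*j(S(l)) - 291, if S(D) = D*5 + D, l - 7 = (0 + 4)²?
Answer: -981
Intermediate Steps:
l = 23 (l = 7 + (0 + 4)² = 7 + 4² = 7 + 16 = 23)
S(D) = 6*D (S(D) = 5*D + D = 6*D)
-5*j(S(l)) - 291 = -30*23 - 291 = -5*138 - 291 = -690 - 291 = -981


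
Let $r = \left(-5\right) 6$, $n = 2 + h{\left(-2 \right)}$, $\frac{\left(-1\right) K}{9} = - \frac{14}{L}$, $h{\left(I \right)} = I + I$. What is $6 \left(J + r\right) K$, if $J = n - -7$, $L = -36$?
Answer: $525$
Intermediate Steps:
$h{\left(I \right)} = 2 I$
$K = - \frac{7}{2}$ ($K = - 9 \left(- \frac{14}{-36}\right) = - 9 \left(\left(-14\right) \left(- \frac{1}{36}\right)\right) = \left(-9\right) \frac{7}{18} = - \frac{7}{2} \approx -3.5$)
$n = -2$ ($n = 2 + 2 \left(-2\right) = 2 - 4 = -2$)
$r = -30$
$J = 5$ ($J = -2 - -7 = -2 + 7 = 5$)
$6 \left(J + r\right) K = 6 \left(5 - 30\right) \left(- \frac{7}{2}\right) = 6 \left(-25\right) \left(- \frac{7}{2}\right) = \left(-150\right) \left(- \frac{7}{2}\right) = 525$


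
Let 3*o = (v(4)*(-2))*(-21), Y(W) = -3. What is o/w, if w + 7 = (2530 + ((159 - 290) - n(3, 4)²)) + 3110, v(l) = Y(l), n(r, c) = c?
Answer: -21/2743 ≈ -0.0076559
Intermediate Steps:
v(l) = -3
w = 5486 (w = -7 + ((2530 + ((159 - 290) - 1*4²)) + 3110) = -7 + ((2530 + (-131 - 1*16)) + 3110) = -7 + ((2530 + (-131 - 16)) + 3110) = -7 + ((2530 - 147) + 3110) = -7 + (2383 + 3110) = -7 + 5493 = 5486)
o = -42 (o = (-3*(-2)*(-21))/3 = (6*(-21))/3 = (⅓)*(-126) = -42)
o/w = -42/5486 = -42*1/5486 = -21/2743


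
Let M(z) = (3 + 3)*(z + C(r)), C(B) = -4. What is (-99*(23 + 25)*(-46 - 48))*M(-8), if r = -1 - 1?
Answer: -32161536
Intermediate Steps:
r = -2
M(z) = -24 + 6*z (M(z) = (3 + 3)*(z - 4) = 6*(-4 + z) = -24 + 6*z)
(-99*(23 + 25)*(-46 - 48))*M(-8) = (-99*(23 + 25)*(-46 - 48))*(-24 + 6*(-8)) = (-4752*(-94))*(-24 - 48) = -99*(-4512)*(-72) = 446688*(-72) = -32161536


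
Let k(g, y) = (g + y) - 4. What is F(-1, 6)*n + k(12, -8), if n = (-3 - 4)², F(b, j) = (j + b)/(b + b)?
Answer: -245/2 ≈ -122.50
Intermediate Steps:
k(g, y) = -4 + g + y
F(b, j) = (b + j)/(2*b) (F(b, j) = (b + j)/((2*b)) = (b + j)*(1/(2*b)) = (b + j)/(2*b))
n = 49 (n = (-7)² = 49)
F(-1, 6)*n + k(12, -8) = ((½)*(-1 + 6)/(-1))*49 + (-4 + 12 - 8) = ((½)*(-1)*5)*49 + 0 = -5/2*49 + 0 = -245/2 + 0 = -245/2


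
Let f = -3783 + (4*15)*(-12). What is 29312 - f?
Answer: 33815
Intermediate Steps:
f = -4503 (f = -3783 + 60*(-12) = -3783 - 720 = -4503)
29312 - f = 29312 - 1*(-4503) = 29312 + 4503 = 33815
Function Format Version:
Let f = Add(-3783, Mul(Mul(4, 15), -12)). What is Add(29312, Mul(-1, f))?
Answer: 33815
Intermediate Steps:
f = -4503 (f = Add(-3783, Mul(60, -12)) = Add(-3783, -720) = -4503)
Add(29312, Mul(-1, f)) = Add(29312, Mul(-1, -4503)) = Add(29312, 4503) = 33815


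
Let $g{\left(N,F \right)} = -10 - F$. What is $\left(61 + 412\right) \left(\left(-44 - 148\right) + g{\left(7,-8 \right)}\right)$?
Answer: $-91762$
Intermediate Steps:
$\left(61 + 412\right) \left(\left(-44 - 148\right) + g{\left(7,-8 \right)}\right) = \left(61 + 412\right) \left(\left(-44 - 148\right) - 2\right) = 473 \left(-192 + \left(-10 + 8\right)\right) = 473 \left(-192 - 2\right) = 473 \left(-194\right) = -91762$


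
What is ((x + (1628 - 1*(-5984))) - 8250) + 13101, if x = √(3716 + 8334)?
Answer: 12463 + 5*√482 ≈ 12573.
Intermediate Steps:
x = 5*√482 (x = √12050 = 5*√482 ≈ 109.77)
((x + (1628 - 1*(-5984))) - 8250) + 13101 = ((5*√482 + (1628 - 1*(-5984))) - 8250) + 13101 = ((5*√482 + (1628 + 5984)) - 8250) + 13101 = ((5*√482 + 7612) - 8250) + 13101 = ((7612 + 5*√482) - 8250) + 13101 = (-638 + 5*√482) + 13101 = 12463 + 5*√482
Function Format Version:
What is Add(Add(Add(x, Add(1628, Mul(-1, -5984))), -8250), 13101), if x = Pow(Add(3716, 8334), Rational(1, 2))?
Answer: Add(12463, Mul(5, Pow(482, Rational(1, 2)))) ≈ 12573.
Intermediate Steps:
x = Mul(5, Pow(482, Rational(1, 2))) (x = Pow(12050, Rational(1, 2)) = Mul(5, Pow(482, Rational(1, 2))) ≈ 109.77)
Add(Add(Add(x, Add(1628, Mul(-1, -5984))), -8250), 13101) = Add(Add(Add(Mul(5, Pow(482, Rational(1, 2))), Add(1628, Mul(-1, -5984))), -8250), 13101) = Add(Add(Add(Mul(5, Pow(482, Rational(1, 2))), Add(1628, 5984)), -8250), 13101) = Add(Add(Add(Mul(5, Pow(482, Rational(1, 2))), 7612), -8250), 13101) = Add(Add(Add(7612, Mul(5, Pow(482, Rational(1, 2)))), -8250), 13101) = Add(Add(-638, Mul(5, Pow(482, Rational(1, 2)))), 13101) = Add(12463, Mul(5, Pow(482, Rational(1, 2))))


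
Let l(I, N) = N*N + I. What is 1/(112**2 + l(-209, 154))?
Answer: 1/36051 ≈ 2.7738e-5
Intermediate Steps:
l(I, N) = I + N**2 (l(I, N) = N**2 + I = I + N**2)
1/(112**2 + l(-209, 154)) = 1/(112**2 + (-209 + 154**2)) = 1/(12544 + (-209 + 23716)) = 1/(12544 + 23507) = 1/36051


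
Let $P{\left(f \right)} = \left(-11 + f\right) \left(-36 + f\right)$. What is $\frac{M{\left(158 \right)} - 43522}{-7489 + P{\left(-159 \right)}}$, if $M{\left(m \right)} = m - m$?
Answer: $- \frac{43522}{25661} \approx -1.696$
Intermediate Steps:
$P{\left(f \right)} = \left(-36 + f\right) \left(-11 + f\right)$
$M{\left(m \right)} = 0$
$\frac{M{\left(158 \right)} - 43522}{-7489 + P{\left(-159 \right)}} = \frac{0 - 43522}{-7489 + \left(396 + \left(-159\right)^{2} - -7473\right)} = - \frac{43522}{-7489 + \left(396 + 25281 + 7473\right)} = - \frac{43522}{-7489 + 33150} = - \frac{43522}{25661}$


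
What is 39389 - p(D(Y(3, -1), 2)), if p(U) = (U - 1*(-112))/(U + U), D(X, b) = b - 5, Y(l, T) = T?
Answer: 236443/6 ≈ 39407.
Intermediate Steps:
D(X, b) = -5 + b
p(U) = (112 + U)/(2*U) (p(U) = (U + 112)/((2*U)) = (112 + U)*(1/(2*U)) = (112 + U)/(2*U))
39389 - p(D(Y(3, -1), 2)) = 39389 - (112 + (-5 + 2))/(2*(-5 + 2)) = 39389 - (112 - 3)/(2*(-3)) = 39389 - (-1)*109/(2*3) = 39389 - 1*(-109/6) = 39389 + 109/6 = 236443/6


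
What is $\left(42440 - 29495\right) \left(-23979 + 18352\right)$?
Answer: $-72841515$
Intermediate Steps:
$\left(42440 - 29495\right) \left(-23979 + 18352\right) = 12945 \left(-5627\right) = -72841515$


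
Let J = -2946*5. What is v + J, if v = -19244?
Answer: -33974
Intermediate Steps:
J = -14730
v + J = -19244 - 14730 = -33974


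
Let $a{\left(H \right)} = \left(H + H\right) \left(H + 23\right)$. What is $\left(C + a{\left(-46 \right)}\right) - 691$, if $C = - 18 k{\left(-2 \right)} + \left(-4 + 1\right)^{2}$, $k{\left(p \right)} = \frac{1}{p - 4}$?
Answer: $1437$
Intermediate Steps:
$k{\left(p \right)} = \frac{1}{-4 + p}$
$a{\left(H \right)} = 2 H \left(23 + H\right)$
$C = 12$ ($C = - \frac{18}{-4 - 2} + \left(-4 + 1\right)^{2} = - \frac{18}{-6} + \left(-3\right)^{2} = \left(-18\right) \left(- \frac{1}{6}\right) + 9 = 3 + 9 = 12$)
$\left(C + a{\left(-46 \right)}\right) - 691 = \left(12 + 2 \left(-46\right) \left(23 - 46\right)\right) - 691 = \left(12 + 2 \left(-46\right) \left(-23\right)\right) - 691 = \left(12 + 2116\right) - 691 = 2128 - 691 = 1437$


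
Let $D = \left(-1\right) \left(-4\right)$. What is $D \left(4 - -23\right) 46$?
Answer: $4968$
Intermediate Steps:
$D = 4$
$D \left(4 - -23\right) 46 = 4 \left(4 - -23\right) 46 = 4 \left(4 + 23\right) 46 = 4 \cdot 27 \cdot 46 = 108 \cdot 46 = 4968$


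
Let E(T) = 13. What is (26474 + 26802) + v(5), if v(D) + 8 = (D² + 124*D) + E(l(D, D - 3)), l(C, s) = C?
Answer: 53926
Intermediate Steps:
v(D) = 5 + D² + 124*D (v(D) = -8 + ((D² + 124*D) + 13) = -8 + (13 + D² + 124*D) = 5 + D² + 124*D)
(26474 + 26802) + v(5) = (26474 + 26802) + (5 + 5² + 124*5) = 53276 + (5 + 25 + 620) = 53276 + 650 = 53926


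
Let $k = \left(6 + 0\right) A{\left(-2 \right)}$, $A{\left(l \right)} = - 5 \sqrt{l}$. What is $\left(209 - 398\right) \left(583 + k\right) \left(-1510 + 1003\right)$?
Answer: $55864809 - 2874690 i \sqrt{2} \approx 5.5865 \cdot 10^{7} - 4.0654 \cdot 10^{6} i$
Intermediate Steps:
$k = - 30 i \sqrt{2}$ ($k = \left(6 + 0\right) \left(- 5 \sqrt{-2}\right) = 6 \left(- 5 i \sqrt{2}\right) = - 30 i \sqrt{2} \approx - 42.426 i$)
$\left(209 - 398\right) \left(583 + k\right) \left(-1510 + 1003\right) = \left(209 - 398\right) \left(583 - 30 i \sqrt{2}\right) \left(-1510 + 1003\right) = - 189 \left(583 - 30 i \sqrt{2}\right) \left(-507\right) = \left(-110187 + 5670 i \sqrt{2}\right) \left(-507\right) = 55864809 - 2874690 i \sqrt{2}$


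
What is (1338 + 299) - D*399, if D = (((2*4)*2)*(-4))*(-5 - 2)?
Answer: -177115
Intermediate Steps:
D = 448 (D = ((8*2)*(-4))*(-7) = (16*(-4))*(-7) = -64*(-7) = 448)
(1338 + 299) - D*399 = (1338 + 299) - 448*399 = 1637 - 1*178752 = 1637 - 178752 = -177115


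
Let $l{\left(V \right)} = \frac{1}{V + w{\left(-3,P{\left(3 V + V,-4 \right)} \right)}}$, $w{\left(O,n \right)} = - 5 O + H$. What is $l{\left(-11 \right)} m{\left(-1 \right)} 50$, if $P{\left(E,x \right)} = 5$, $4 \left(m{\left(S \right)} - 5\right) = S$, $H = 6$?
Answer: $\frac{95}{4} \approx 23.75$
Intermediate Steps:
$m{\left(S \right)} = 5 + \frac{S}{4}$
$w{\left(O,n \right)} = 6 - 5 O$ ($w{\left(O,n \right)} = - 5 O + 6 = 6 - 5 O$)
$l{\left(V \right)} = \frac{1}{21 + V}$ ($l{\left(V \right)} = \frac{1}{V + \left(6 - -15\right)} = \frac{1}{V + \left(6 + 15\right)} = \frac{1}{V + 21} = \frac{1}{21 + V}$)
$l{\left(-11 \right)} m{\left(-1 \right)} 50 = \frac{\left(5 + \frac{1}{4} \left(-1\right)\right) 50}{21 - 11} = \frac{\left(5 - \frac{1}{4}\right) 50}{10} = \frac{\frac{19}{4} \cdot 50}{10} = \frac{1}{10} \cdot \frac{475}{2} = \frac{95}{4}$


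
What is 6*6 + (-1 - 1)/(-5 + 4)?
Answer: 38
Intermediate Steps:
6*6 + (-1 - 1)/(-5 + 4) = 36 - 2/(-1) = 36 - 2*(-1) = 36 + 2 = 38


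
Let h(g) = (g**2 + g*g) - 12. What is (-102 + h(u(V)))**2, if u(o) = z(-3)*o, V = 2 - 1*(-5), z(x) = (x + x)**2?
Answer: 16102087236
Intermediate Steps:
z(x) = 4*x**2 (z(x) = (2*x)**2 = 4*x**2)
V = 7 (V = 2 + 5 = 7)
u(o) = 36*o (u(o) = (4*(-3)**2)*o = (4*9)*o = 36*o)
h(g) = -12 + 2*g**2 (h(g) = (g**2 + g**2) - 12 = 2*g**2 - 12 = -12 + 2*g**2)
(-102 + h(u(V)))**2 = (-102 + (-12 + 2*(36*7)**2))**2 = (-102 + (-12 + 2*252**2))**2 = (-102 + (-12 + 2*63504))**2 = (-102 + (-12 + 127008))**2 = (-102 + 126996)**2 = 126894**2 = 16102087236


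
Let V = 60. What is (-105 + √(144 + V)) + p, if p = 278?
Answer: 173 + 2*√51 ≈ 187.28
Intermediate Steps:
(-105 + √(144 + V)) + p = (-105 + √(144 + 60)) + 278 = (-105 + √204) + 278 = (-105 + 2*√51) + 278 = 173 + 2*√51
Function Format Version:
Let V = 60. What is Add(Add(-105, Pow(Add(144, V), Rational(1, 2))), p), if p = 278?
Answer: Add(173, Mul(2, Pow(51, Rational(1, 2)))) ≈ 187.28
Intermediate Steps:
Add(Add(-105, Pow(Add(144, V), Rational(1, 2))), p) = Add(Add(-105, Pow(Add(144, 60), Rational(1, 2))), 278) = Add(Add(-105, Pow(204, Rational(1, 2))), 278) = Add(Add(-105, Mul(2, Pow(51, Rational(1, 2)))), 278) = Add(173, Mul(2, Pow(51, Rational(1, 2))))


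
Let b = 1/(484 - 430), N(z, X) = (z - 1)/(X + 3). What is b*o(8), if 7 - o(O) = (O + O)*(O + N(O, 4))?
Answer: -137/54 ≈ -2.5370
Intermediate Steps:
N(z, X) = (-1 + z)/(3 + X)
b = 1/54 ≈ 0.018519
o(O) = 7 - 2*O*(-⅐ + 8*O/7) (o(O) = 7 - (O + O)*(O + (-1 + O)/(3 + 4)) = 7 - 2*O*(O + (-1 + O)/7) = 7 - 2*O*(O + (-⅐ + O/7)) = 7 - 2*O*(-⅐ + 8*O/7))
b*o(8) = (7 - 16/7*8² + (2/7)*8)/54 = (7 - 16/7*64 + 16/7)/54 = (7 - 1024/7 + 16/7)/54 = (1/54)*(-137) = -137/54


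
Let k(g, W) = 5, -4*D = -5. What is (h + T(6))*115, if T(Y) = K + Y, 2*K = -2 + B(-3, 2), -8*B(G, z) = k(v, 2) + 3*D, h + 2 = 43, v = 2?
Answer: 334535/64 ≈ 5227.1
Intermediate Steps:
D = 5/4 (D = -1/4*(-5) = 5/4 ≈ 1.2500)
h = 41 (h = -2 + 43 = 41)
B(G, z) = -35/32 (B(G, z) = -(5 + 3*(5/4))/8 = -(5 + 15/4)/8 = -1/8*35/4 = -35/32)
K = -99/64 (K = (-2 - 35/32)/2 = (1/2)*(-99/32) = -99/64 ≈ -1.5469)
T(Y) = -99/64 + Y
(h + T(6))*115 = (41 + (-99/64 + 6))*115 = (41 + 285/64)*115 = (2909/64)*115 = 334535/64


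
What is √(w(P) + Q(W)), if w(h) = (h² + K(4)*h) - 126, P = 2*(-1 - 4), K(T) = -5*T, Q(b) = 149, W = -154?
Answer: √323 ≈ 17.972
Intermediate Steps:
P = -10 (P = 2*(-5) = -10)
w(h) = -126 + h² - 20*h (w(h) = (h² + (-5*4)*h) - 126 = (h² - 20*h) - 126 = -126 + h² - 20*h)
√(w(P) + Q(W)) = √((-126 + (-10)² - 20*(-10)) + 149) = √((-126 + 100 + 200) + 149) = √(174 + 149) = √323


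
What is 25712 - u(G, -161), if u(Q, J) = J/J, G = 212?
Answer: 25711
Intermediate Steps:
u(Q, J) = 1
25712 - u(G, -161) = 25712 - 1*1 = 25712 - 1 = 25711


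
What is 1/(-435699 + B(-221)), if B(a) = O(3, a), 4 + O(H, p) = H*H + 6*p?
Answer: -1/437020 ≈ -2.2882e-6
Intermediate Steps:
O(H, p) = -4 + H**2 + 6*p (O(H, p) = -4 + (H*H + 6*p) = -4 + (H**2 + 6*p) = -4 + H**2 + 6*p)
B(a) = 5 + 6*a (B(a) = -4 + 3**2 + 6*a = -4 + 9 + 6*a = 5 + 6*a)
1/(-435699 + B(-221)) = 1/(-435699 + (5 + 6*(-221))) = 1/(-435699 + (5 - 1326)) = 1/(-435699 - 1321) = 1/(-437020) = -1/437020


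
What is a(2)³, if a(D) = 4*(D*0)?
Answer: 0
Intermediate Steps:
a(D) = 0 (a(D) = 4*0 = 0)
a(2)³ = 0³ = 0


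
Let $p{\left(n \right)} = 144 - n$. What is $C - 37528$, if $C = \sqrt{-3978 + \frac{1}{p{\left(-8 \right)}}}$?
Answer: $-37528 + \frac{i \sqrt{22976890}}{76} \approx -37528.0 + 63.071 i$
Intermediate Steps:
$C = \frac{i \sqrt{22976890}}{76}$ ($C = \sqrt{-3978 + \frac{1}{144 - -8}} = \sqrt{-3978 + \frac{1}{144 + 8}} = \sqrt{-3978 + \frac{1}{152}} = \sqrt{- \frac{604655}{152}} = \frac{i \sqrt{22976890}}{76} \approx 63.071 i$)
$C - 37528 = \frac{i \sqrt{22976890}}{76} - 37528 = -37528 + \frac{i \sqrt{22976890}}{76}$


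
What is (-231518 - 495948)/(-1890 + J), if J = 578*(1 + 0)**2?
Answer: 363733/656 ≈ 554.47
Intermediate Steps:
J = 578 (J = 578*1**2 = 578*1 = 578)
(-231518 - 495948)/(-1890 + J) = (-231518 - 495948)/(-1890 + 578) = -727466/(-1312) = -727466*(-1/1312) = 363733/656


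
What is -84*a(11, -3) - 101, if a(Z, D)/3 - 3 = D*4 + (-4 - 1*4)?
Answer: 4183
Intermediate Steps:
a(Z, D) = -15 + 12*D (a(Z, D) = 9 + 3*(D*4 + (-4 - 1*4)) = 9 + 3*(4*D + (-4 - 4)) = 9 + 3*(4*D - 8) = 9 + 3*(-8 + 4*D) = 9 + (-24 + 12*D) = -15 + 12*D)
-84*a(11, -3) - 101 = -84*(-15 + 12*(-3)) - 101 = -84*(-15 - 36) - 101 = -84*(-51) - 101 = 4284 - 101 = 4183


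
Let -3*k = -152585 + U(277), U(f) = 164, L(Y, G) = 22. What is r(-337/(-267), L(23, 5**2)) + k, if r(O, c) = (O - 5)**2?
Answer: 3622976227/71289 ≈ 50821.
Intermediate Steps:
r(O, c) = (-5 + O)**2
k = 50807 (k = -(-152585 + 164)/3 = -1/3*(-152421) = 50807)
r(-337/(-267), L(23, 5**2)) + k = (-5 - 337/(-267))**2 + 50807 = (-5 - 337*(-1/267))**2 + 50807 = (-5 + 337/267)**2 + 50807 = (-998/267)**2 + 50807 = 996004/71289 + 50807 = 3622976227/71289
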